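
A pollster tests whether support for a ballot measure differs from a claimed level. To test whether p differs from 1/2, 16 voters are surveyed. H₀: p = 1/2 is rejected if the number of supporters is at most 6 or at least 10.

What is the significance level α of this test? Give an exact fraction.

Under H₀, Y ~ Binomial(16, 1/2); α is the probability of landing in either tail, P(Y ≤ 6) + P(Y ≥ 10).
By symmetry, α = 2·P(Y ≤ 6) = 2·(1 + 16 + 120 + 560 + 1820 + 4368 + 8008)/65536 = 29786/65536 = 14893/32768.

14893/32768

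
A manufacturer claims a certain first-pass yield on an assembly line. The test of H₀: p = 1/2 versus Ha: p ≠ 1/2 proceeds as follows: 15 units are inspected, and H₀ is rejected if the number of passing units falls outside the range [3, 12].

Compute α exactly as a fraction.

121/16384

Under H₀, Y ~ Binomial(15, 1/2); α is the probability of landing in either tail, P(Y ≤ 2) + P(Y ≥ 13).
By symmetry, α = 2·P(Y ≤ 2) = 2·(1 + 15 + 105)/32768 = 242/32768 = 121/16384.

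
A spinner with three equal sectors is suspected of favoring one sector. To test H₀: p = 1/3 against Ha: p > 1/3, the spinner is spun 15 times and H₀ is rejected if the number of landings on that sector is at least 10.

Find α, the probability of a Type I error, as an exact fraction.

Under H₀, X ~ Binomial(15, 1/3), and α = P(X ≥ 10).
Summing C(15,j)(1/3)^j(2/3)^{15−j} for j = 10,…,15 gives 122027/14348907.

122027/14348907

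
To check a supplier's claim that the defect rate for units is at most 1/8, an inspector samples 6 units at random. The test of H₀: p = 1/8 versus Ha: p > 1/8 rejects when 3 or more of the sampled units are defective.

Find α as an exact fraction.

3819/131072

α = P(reject H₀ | H₀ true) = P(Y ≥ 3 | p = 1/8), Y ~ Binomial(6, 1/8).
Via the complement, α = 1 − Σ_{j=0}^{2} C(6,j)(1/8)^j(7/8)^{6-j} = 3819/131072.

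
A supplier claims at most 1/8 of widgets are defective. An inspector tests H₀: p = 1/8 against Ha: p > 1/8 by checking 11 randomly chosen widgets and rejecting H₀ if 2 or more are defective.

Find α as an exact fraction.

The significance level is the probability, assuming p = 1/8, of seeing 2 or more defectives in 11 draws.
Computing the lower-tail complement: 1 − 2542277241/4294967296 = 1752690055/4294967296.

1752690055/4294967296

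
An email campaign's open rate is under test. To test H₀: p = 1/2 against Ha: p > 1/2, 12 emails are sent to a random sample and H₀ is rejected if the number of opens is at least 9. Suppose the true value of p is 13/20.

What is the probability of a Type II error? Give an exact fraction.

Under the alternative p = 13/20, Y ~ Binomial(12, 13/20); β is the probability the test does not reject, P(Y < 9).
Summing C(12,j)·(13/20)^j·(7/20)^{12-j} for j = 0..8 gives 535222111290433/819200000000000.

535222111290433/819200000000000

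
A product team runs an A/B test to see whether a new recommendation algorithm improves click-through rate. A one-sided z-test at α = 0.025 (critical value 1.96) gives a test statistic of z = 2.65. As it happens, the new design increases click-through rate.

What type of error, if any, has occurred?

No error (correct decision).

The conventional null hypothesis is that the new design has no effect on click-through rate.
Since z = 2.65 > z* = 1.96, H₀ is rejected.
H₀ is false (actually the new design increases click-through rate).
The decision matches the true state — no error.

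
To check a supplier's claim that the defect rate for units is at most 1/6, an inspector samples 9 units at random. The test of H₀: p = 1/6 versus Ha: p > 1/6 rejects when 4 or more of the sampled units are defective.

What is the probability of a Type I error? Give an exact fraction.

241973/5038848

Under H₀, S ~ Binomial(9, 1/6); the Type I error rate is P(S ≥ 4).
Via the complement, α = 1 − Σ_{j=0}^{3} C(9,j)(1/6)^j(5/6)^{9-j} = 241973/5038848.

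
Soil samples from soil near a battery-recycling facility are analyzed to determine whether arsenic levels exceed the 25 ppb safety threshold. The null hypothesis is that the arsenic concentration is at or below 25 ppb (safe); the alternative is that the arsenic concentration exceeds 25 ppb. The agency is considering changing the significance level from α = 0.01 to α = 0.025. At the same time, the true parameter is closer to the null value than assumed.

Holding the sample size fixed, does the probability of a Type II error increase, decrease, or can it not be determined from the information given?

Cannot be determined from the information given.

The first change alone would make β decrease; the second alone would make β increase. Which effect dominates depends on the magnitudes, which are not given.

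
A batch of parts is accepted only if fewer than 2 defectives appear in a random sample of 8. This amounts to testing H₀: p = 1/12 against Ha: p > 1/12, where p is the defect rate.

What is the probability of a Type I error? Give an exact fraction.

Under H₀, X ~ Binomial(8, 1/12); the Type I error rate is P(X ≥ 2).
Computing the lower-tail complement: 1 − 370256249/429981696 = 59725447/429981696.

59725447/429981696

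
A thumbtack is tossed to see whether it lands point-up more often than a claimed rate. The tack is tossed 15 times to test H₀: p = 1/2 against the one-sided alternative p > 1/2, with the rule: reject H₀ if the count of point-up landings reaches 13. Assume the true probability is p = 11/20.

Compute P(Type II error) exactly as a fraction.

32418940857512713659/32768000000000000000

Under the alternative p = 11/20, K ~ Binomial(15, 11/20); β is the probability the test does not reject, P(K < 13).
Summing C(15,j)·(11/20)^j·(9/20)^{15-j} for j = 0..12 gives 32418940857512713659/32768000000000000000.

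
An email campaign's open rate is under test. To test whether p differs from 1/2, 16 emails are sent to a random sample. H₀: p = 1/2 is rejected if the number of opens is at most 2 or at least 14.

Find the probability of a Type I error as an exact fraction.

137/32768

Under H₀, Y ~ Binomial(16, 1/2); α is the probability of landing in either tail, P(Y ≤ 2) + P(Y ≥ 14).
Each tail has probability (1 + 16 + 120)/65536; doubling gives α = 274/65536 = 137/32768.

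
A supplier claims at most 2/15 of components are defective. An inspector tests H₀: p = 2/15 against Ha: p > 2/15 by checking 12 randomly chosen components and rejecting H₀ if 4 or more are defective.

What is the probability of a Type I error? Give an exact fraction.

α = P(reject H₀ | H₀ true) = P(X ≥ 4 | p = 2/15), X ~ Binomial(12, 2/15).
Via the complement, α = 1 − Σ_{j=0}^{3} C(12,j)(2/15)^j(13/15)^{12-j} = 558522837776/8649755859375.

558522837776/8649755859375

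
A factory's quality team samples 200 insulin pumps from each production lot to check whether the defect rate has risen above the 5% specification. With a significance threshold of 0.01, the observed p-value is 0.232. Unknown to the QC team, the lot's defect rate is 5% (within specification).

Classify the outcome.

The conventional null hypothesis is that the lot's defect rate is 5% (within specification).
Since p = 0.232 ≥ α = 0.01, H₀ is not rejected.
H₀ is true (actually the lot's defect rate is 5% (within specification)).
The decision matches the true state — no error.

No error (correct decision).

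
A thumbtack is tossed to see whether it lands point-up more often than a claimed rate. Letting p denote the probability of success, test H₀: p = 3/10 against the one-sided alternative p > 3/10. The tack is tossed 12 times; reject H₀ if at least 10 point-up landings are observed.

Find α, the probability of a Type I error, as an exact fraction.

41275251/200000000000

α = P(reject H₀ | H₀ true) = P(K ≥ 10 | p = 3/10), with K ~ Binomial(12, 3/10).
Summing C(12,j)(3/10)^j(7/10)^{12−j} for j = 10,…,12 gives 41275251/200000000000.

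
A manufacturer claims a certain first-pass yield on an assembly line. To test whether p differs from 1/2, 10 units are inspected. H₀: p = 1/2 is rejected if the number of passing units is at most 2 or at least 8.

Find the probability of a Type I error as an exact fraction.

7/64

Under H₀, Y ~ Binomial(10, 1/2); α is the probability of landing in either tail, P(Y ≤ 2) + P(Y ≥ 8).
The two tails are symmetric, so α = 2·(1 + 10 + 45)/2^10 = 112/1024 = 7/64.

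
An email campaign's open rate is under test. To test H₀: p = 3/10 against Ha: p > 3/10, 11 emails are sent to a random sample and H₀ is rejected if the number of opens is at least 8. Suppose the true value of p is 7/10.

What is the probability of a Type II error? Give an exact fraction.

A Type II error is failing to reject when Ha holds: with p = 7/10, β = P(Y ≤ 7).
Summing C(11,j)·(7/10)^j·(3/10)^{11-j} for j = 0..7 gives 1076094153/2500000000.

1076094153/2500000000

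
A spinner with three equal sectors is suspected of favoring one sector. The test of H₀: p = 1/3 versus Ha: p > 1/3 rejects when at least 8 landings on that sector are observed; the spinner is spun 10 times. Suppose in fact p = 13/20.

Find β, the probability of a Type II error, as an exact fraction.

1890285078059/2560000000000

A Type II error is failing to reject when Ha holds: with p = 13/20, β = P(S ≤ 7).
Adding the binomial probabilities P(S=0)+…+P(S=7) at p = 13/20 gives 1890285078059/2560000000000.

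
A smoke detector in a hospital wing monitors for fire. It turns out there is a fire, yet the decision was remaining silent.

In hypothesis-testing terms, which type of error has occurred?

The null hypothesis here is that there is no fire.
'Remaining silent' corresponds to failing to reject H₀.
H₀ was not rejected but H₀ is false — a Type II error (false negative).

Type II error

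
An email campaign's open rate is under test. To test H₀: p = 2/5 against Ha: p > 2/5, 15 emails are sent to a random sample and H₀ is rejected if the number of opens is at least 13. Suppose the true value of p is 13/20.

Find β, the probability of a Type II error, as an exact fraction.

A Type II error is failing to reject when Ha holds: with p = 13/20, β = P(X ≤ 12).
Summing C(15,j)·(13/20)^j·(7/20)^{15-j} for j = 0..12 gives 30745097163070342213/32768000000000000000.

30745097163070342213/32768000000000000000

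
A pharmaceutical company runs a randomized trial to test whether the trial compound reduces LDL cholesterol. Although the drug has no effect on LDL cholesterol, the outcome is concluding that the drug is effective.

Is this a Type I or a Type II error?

Type I error

The null hypothesis here is that the drug has no effect on LDL cholesterol.
'Concluding that the drug is effective' corresponds to rejecting H₀.
H₀ was rejected but H₀ is true — a Type I error (false positive).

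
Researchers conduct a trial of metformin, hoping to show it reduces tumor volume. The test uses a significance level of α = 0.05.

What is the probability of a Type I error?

The significance level α is, by definition, the probability of a Type I error — P(reject H₀ | H₀ true).

0.05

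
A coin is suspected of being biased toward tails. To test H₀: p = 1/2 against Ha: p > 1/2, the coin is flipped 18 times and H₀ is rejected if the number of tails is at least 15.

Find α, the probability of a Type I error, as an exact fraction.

α = P(reject H₀ | H₀ true) = P(S ≥ 15 | p = 1/2), with S ~ Binomial(18, 1/2).
P(S ≥ 15) = [C(18,15) + C(18,16) + C(18,17) + C(18,18)] / 2^18 = (816 + 153 + 18 + 1) / 262144 = 988/262144 = 247/65536.

247/65536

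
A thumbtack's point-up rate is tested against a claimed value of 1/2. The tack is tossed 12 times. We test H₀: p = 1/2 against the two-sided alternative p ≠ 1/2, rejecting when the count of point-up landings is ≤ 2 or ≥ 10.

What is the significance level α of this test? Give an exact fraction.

79/2048

α = P(X ≤ 2 or X ≥ 10 | p = 1/2), X ~ Binomial(12, 1/2).
The two tails are symmetric, so α = 2·(1 + 12 + 66)/2^12 = 158/4096 = 79/2048.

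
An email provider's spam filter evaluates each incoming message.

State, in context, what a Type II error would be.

With the conventional null hypothesis that the message is legitimate (not spam):
A Type II error is failing to reject H₀ when H₀ is false.
Here that means delivering the message to the inbox when actually the message is spam.

A Type II error would mean concluding that the message is legitimate (not spam) (or at least failing to establish that the message is spam) when in fact the message is spam.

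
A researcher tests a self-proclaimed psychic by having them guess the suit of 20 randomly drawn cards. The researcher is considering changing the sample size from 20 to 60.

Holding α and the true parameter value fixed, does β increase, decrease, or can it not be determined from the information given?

It decreases.

More data shrinks sampling variability; the test statistic under Ha concentrates further from the null value, making rejection more likely.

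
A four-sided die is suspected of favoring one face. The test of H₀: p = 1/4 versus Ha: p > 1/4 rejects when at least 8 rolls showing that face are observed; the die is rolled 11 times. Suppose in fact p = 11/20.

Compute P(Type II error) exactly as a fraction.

Under the alternative p = 11/20, S ~ Binomial(11, 11/20); β is the probability the test does not reject, P(S < 8).
Summing C(11,j)·(11/20)^j·(9/20)^{11-j} for j = 0..7 gives 828290341647/1024000000000.

828290341647/1024000000000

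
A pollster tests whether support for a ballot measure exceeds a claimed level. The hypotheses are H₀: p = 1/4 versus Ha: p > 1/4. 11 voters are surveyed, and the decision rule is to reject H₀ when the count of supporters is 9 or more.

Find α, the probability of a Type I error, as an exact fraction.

Under H₀, X ~ Binomial(11, 1/4), and α = P(X ≥ 9).
Adding the binomial terms for j = 9 through 11 with p = 1/4 yields 529/4194304.

529/4194304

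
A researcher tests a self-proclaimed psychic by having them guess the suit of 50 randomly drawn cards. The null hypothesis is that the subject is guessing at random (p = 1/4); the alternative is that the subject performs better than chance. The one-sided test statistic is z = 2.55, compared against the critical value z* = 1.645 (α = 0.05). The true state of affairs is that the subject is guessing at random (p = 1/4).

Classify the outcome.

Since z = 2.55 > z* = 1.645, H₀ is rejected.
H₀ is true (actually the subject is guessing at random (p = 1/4)).
Rejecting a true H₀ is a Type I error.

Type I error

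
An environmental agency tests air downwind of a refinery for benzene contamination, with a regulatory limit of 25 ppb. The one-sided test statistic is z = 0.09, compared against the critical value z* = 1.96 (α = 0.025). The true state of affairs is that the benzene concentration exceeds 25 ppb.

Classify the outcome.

Type II error

The conventional null hypothesis is that the benzene concentration is at or below 25 ppb (safe).
Since z = 0.09 ≤ z* = 1.96, H₀ is not rejected.
H₀ is false (actually the benzene concentration exceeds 25 ppb).
Failing to reject a false H₀ is a Type II error.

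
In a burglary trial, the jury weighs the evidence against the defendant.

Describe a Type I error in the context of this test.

A Type I error would mean concluding that the defendant is guilty when in fact the defendant is innocent.

With the conventional null hypothesis that the defendant is innocent:
A Type I error is rejecting H₀ when H₀ is true.
Here that means convicting the defendant when actually the defendant is innocent.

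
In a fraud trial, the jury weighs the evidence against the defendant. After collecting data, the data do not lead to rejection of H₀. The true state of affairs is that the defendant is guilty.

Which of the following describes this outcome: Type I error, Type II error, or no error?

The conventional null hypothesis here is that the defendant is innocent.
H₀ was not rejected, but H₀ is actually false.
Failing to reject a false null hypothesis is a Type II error (false negative).

Type II error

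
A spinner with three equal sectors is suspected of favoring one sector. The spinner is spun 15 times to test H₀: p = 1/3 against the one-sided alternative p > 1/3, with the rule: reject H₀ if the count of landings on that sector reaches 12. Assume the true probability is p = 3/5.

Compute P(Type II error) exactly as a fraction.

Under the alternative p = 3/5, X ~ Binomial(15, 3/5); β is the probability the test does not reject, P(X < 12).
Equivalently, β = 1 − P(X ≥ 12) = 27755679248/30517578125.

27755679248/30517578125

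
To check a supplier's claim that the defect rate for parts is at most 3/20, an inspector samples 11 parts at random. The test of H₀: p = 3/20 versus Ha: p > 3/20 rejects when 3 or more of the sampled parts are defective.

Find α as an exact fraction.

The significance level is the probability, assuming p = 3/20, of seeing 3 or more defectives in 11 draws.
Via the complement, α = 1 − Σ_{j=0}^{2} C(11,j)(3/20)^j(17/20)^{11-j} = 9059861222307/40960000000000.

9059861222307/40960000000000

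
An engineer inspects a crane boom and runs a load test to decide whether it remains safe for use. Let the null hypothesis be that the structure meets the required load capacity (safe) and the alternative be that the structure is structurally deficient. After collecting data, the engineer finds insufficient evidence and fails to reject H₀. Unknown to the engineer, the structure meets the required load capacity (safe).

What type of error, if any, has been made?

The test retained a true H₀ — the decision matches the true state.

Neither — the decision is correct.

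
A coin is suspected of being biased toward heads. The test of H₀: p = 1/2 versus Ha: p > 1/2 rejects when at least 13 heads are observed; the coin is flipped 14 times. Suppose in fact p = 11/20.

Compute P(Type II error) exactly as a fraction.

β = P(fail to reject H₀ | Ha true) = P(X ≤ 12 | p = 11/20), X ~ Binomial(14, 11/20).
Adding the binomial probabilities P(X=0)+…+P(X=12) at p = 11/20 gives 1633670388436281453/1638400000000000000.

1633670388436281453/1638400000000000000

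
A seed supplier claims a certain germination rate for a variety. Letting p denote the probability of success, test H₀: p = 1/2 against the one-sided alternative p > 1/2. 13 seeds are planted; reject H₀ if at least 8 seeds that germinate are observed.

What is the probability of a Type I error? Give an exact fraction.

α = P(reject H₀ | H₀ true) = P(X ≥ 8 | p = 1/2), with X ~ Binomial(13, 1/2).
Summing the upper tail: (1287 + 715 + 286 + 78 + 13 + 1) / 2^13 = 2380/8192 = 595/2048.

595/2048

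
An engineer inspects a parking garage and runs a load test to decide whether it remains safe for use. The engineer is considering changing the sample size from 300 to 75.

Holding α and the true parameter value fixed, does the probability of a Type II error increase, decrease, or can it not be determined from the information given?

A smaller sample increases the standard error, so the sampling distributions under H₀ and Ha overlap more.

It increases.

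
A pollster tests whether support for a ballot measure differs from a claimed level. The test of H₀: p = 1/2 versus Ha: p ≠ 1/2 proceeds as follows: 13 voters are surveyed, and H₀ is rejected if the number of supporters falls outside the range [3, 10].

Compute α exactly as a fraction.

23/1024

Under H₀, X ~ Binomial(13, 1/2); α is the probability of landing in either tail, P(X ≤ 2) + P(X ≥ 11).
The two tails are symmetric, so α = 2·(1 + 13 + 78)/2^13 = 184/8192 = 23/1024.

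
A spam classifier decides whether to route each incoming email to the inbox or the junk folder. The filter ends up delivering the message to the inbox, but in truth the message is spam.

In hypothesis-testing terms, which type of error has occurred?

Type II error

The null hypothesis here is that the message is legitimate (not spam).
'Delivering the message to the inbox' corresponds to failing to reject H₀.
H₀ was not rejected but H₀ is false — a Type II error (false negative).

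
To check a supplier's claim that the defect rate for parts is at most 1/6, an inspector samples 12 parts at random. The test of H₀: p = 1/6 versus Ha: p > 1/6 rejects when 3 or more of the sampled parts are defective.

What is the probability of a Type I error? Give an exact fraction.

702172961/2176782336

α = P(reject H₀ | H₀ true) = P(Y ≥ 3 | p = 1/6), Y ~ Binomial(12, 1/6).
Computing the lower-tail complement: 1 − 1474609375/2176782336 = 702172961/2176782336.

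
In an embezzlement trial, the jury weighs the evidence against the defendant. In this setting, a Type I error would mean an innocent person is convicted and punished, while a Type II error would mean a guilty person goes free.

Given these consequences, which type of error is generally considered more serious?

Type I error

The Type I consequence (an innocent person is convicted and punished) is more severe than the Type II consequence (a guilty person goes free).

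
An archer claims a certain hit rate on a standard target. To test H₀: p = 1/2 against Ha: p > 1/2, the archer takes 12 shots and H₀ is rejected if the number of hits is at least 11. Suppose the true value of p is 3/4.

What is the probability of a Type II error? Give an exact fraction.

14120011/16777216

β = P(fail to reject H₀ | Ha true) = P(X ≤ 10 | p = 3/4), X ~ Binomial(12, 3/4).
Adding the binomial probabilities P(X=0)+…+P(X=10) at p = 3/4 gives 14120011/16777216.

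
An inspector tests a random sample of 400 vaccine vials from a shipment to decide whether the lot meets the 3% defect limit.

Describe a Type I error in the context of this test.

A Type I error would mean concluding that the lot's defect rate exceeds 3% when in fact the lot's defect rate is 3% (within specification).

With the conventional null hypothesis that the lot's defect rate is 3% (within specification):
A Type I error is rejecting H₀ when H₀ is true.
Here that means rejecting the lot and scrapping or reworking it when actually the lot's defect rate is 3% (within specification).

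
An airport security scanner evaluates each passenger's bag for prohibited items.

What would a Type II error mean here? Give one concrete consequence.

With the conventional null hypothesis that the bag contains no prohibited items:
A Type II error is failing to reject H₀ when H₀ is false.
Here that means letting the bag through when actually the bag contains a prohibited item.

A Type II error would mean concluding that the bag contains no prohibited items (or at least failing to establish that the bag contains a prohibited item) when in fact the bag contains a prohibited item. Consequence: a prohibited item passes through security undetected.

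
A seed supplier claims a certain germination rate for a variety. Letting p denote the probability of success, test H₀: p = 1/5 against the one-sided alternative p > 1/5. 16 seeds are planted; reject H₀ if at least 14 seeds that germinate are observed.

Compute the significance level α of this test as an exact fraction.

397/30517578125

Under H₀, K ~ Binomial(16, 1/5), and α = P(K ≥ 14).
Adding the binomial terms for j = 14 through 16 with p = 1/5 yields 397/30517578125.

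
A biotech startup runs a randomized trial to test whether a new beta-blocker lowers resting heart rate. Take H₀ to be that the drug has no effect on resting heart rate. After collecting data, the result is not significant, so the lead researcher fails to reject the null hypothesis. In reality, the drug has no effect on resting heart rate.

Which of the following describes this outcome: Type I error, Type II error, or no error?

Neither — the decision is correct.

The test retained a true H₀ — the decision matches the true state.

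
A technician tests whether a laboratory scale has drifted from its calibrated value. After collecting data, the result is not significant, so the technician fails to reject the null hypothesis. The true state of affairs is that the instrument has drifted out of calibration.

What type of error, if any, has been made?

The conventional null hypothesis here is that the instrument is correctly calibrated.
H₀ was not rejected, but H₀ is actually false.
Failing to reject a false null hypothesis is a Type II error (false negative).

Type II error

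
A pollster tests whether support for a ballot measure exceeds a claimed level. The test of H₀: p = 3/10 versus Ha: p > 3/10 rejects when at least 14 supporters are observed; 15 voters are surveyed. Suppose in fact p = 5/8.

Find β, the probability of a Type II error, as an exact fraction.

17439598153791/17592186044416

A Type II error is failing to reject when Ha holds: with p = 5/8, β = P(X ≤ 13).
Equivalently, β = 1 − P(X ≥ 14) = 17439598153791/17592186044416.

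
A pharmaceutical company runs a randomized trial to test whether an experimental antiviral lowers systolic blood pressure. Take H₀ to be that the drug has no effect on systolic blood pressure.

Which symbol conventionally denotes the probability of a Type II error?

P(Type II error) = P(fail to reject H₀ | H₀ false) = β.

β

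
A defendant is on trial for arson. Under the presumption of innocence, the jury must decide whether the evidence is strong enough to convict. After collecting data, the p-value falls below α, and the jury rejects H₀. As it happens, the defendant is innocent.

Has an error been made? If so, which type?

Type I error

The conventional null hypothesis here is that the defendant is innocent.
H₀ was rejected, but H₀ is actually true.
Rejecting a true null hypothesis is a Type I error (false positive).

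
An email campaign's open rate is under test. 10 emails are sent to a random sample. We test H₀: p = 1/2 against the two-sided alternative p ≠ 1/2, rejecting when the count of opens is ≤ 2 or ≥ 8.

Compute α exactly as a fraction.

7/64

α = P(X ≤ 2 or X ≥ 8 | p = 1/2), X ~ Binomial(10, 1/2).
By symmetry, α = 2·P(X ≤ 2) = 2·(1 + 10 + 45)/1024 = 112/1024 = 7/64.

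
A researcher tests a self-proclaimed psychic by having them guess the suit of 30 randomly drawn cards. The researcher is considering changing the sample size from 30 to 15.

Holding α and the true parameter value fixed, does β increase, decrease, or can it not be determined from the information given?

A smaller sample increases the standard error, so the sampling distributions under H₀ and Ha overlap more.

It increases.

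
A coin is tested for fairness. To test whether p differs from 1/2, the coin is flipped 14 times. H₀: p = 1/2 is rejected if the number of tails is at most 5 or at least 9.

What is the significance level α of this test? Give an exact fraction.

3473/8192

Under H₀, X ~ Binomial(14, 1/2); α is the probability of landing in either tail, P(X ≤ 5) + P(X ≥ 9).
By symmetry, α = 2·P(X ≤ 5) = 2·(1 + 14 + 91 + 364 + 1001 + 2002)/16384 = 6946/16384 = 3473/8192.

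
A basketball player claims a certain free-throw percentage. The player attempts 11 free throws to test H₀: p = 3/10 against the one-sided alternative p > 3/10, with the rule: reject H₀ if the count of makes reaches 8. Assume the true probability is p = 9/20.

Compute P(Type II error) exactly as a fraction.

A Type II error is failing to reject when Ha holds: with p = 9/20, β = P(K ≤ 7).
Adding the binomial probabilities P(K=0)+…+P(K=7) at p = 9/20 gives 4807868226029/5120000000000.

4807868226029/5120000000000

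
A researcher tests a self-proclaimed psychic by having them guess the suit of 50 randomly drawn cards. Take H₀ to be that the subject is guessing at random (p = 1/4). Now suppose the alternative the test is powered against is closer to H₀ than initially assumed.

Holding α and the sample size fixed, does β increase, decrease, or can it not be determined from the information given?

A smaller true effect puts the Ha sampling distribution closer to H₀, so more of it falls in the non-rejection region.

It increases.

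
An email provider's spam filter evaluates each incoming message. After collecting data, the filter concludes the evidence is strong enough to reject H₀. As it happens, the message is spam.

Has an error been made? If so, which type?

The conventional null hypothesis here is that the message is legitimate (not spam).
The test rejected a false H₀ — the decision matches the true state.

Neither — the decision is correct.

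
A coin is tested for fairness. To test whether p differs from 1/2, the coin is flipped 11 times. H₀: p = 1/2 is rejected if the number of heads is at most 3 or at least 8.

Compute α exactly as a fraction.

29/128

The significance level is the null-hypothesis probability of the rejection region {≤3} ∪ {≥8}.
The two tails are symmetric, so α = 2·(1 + 11 + 55 + 165)/2^11 = 464/2048 = 29/128.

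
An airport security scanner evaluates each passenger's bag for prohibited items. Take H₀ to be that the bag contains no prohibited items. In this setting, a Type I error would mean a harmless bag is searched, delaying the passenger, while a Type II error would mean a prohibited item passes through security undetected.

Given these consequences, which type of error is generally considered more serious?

Type II error

The Type II consequence (a prohibited item passes through security undetected) is more severe than the Type I consequence (a harmless bag is searched, delaying the passenger).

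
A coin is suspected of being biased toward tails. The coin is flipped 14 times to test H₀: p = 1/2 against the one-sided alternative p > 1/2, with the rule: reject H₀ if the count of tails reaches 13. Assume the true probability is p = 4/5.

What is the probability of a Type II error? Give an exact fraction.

β = P(fail to reject H₀ | Ha true) = P(S ≤ 12 | p = 4/5), S ~ Binomial(14, 4/5).
Summing C(14,j)·(4/5)^j·(1/5)^{14-j} for j = 0..12 gives 4895556073/6103515625.

4895556073/6103515625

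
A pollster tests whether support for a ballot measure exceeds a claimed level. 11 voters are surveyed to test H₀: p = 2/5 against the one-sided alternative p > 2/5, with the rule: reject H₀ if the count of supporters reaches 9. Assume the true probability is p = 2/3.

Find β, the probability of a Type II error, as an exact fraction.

1675/2187

β = P(fail to reject H₀ | Ha true) = P(S ≤ 8 | p = 2/3), S ~ Binomial(11, 2/3).
Equivalently, β = 1 − P(S ≥ 9) = 1675/2187.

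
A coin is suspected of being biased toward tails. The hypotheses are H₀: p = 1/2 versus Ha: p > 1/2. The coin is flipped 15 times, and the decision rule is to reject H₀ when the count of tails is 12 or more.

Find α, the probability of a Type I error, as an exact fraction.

The Type I error probability is α = P(K ≥ 12) computed under H₀, where K ~ Binomial(15, 1/2).
Summing the upper tail: (455 + 105 + 15 + 1) / 2^15 = 576/32768 = 9/512.

9/512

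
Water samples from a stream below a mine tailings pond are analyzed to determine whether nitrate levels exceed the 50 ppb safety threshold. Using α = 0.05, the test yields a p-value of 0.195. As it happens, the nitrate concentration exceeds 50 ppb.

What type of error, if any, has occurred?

The conventional null hypothesis is that the nitrate concentration is at or below 50 ppb (safe).
Since p = 0.195 ≥ α = 0.05, H₀ is not rejected.
H₀ is false (actually the nitrate concentration exceeds 50 ppb).
Failing to reject a false H₀ is a Type II error.

Type II error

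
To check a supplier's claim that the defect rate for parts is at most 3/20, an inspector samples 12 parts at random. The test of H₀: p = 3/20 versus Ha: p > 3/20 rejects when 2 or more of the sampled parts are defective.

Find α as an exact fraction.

2279589495695451/4096000000000000

Under H₀, X ~ Binomial(12, 3/20); the Type I error rate is P(X ≥ 2).
Computing the lower-tail complement: 1 − 1816410504304549/4096000000000000 = 2279589495695451/4096000000000000.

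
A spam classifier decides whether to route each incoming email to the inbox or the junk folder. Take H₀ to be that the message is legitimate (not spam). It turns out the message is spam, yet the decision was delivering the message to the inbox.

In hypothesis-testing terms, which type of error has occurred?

'Delivering the message to the inbox' corresponds to failing to reject H₀.
H₀ was not rejected but H₀ is false — a Type II error (false negative).

Type II error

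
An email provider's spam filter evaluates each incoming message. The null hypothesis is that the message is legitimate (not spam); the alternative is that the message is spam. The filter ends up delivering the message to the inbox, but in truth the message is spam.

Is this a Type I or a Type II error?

'Delivering the message to the inbox' corresponds to failing to reject H₀.
H₀ was not rejected but H₀ is false — a Type II error (false negative).

Type II error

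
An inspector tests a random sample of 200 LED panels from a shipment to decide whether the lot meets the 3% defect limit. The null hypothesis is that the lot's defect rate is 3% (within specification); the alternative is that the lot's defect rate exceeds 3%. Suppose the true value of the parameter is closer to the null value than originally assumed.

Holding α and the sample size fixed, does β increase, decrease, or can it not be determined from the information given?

A smaller departure from H₀ means the test statistic under Ha is distributed closer to where it would be under H₀; rejection becomes less likely.

It increases.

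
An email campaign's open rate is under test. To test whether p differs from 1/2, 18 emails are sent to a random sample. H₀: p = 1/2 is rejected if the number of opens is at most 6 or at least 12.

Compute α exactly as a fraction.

7795/32768

The significance level is the null-hypothesis probability of the rejection region {≤6} ∪ {≥12}.
Each tail has probability (1 + 18 + 153 + 816 + 3060 + 8568 + 18564)/262144; doubling gives α = 62360/262144 = 7795/32768.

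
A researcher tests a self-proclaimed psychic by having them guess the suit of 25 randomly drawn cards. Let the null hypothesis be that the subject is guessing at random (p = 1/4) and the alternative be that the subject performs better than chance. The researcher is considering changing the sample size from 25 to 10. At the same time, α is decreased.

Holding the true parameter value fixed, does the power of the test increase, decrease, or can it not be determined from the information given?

With less data the test statistic is noisier; under Ha, more outcomes land inside the acceptance region. Lowering α raises the bar for rejection; under Ha, the test now fails to reject on outcomes it previously would have rejected. Both changes push β in the same direction.
Since power = 1 − β and β increases, power decreases.

It decreases.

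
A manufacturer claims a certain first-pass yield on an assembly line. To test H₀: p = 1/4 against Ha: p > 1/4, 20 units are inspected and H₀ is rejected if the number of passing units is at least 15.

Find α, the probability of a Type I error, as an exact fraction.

α = P(reject H₀ | H₀ true) = P(K ≥ 15 | p = 1/4), with K ~ Binomial(20, 1/4).
Adding the binomial terms for j = 15 through 20 with p = 1/4 yields 1048117/274877906944.

1048117/274877906944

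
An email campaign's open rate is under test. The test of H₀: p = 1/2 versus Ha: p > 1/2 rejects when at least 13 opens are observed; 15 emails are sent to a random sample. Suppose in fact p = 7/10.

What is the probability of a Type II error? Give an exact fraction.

β = P(fail to reject H₀ | Ha true) = P(S ≤ 12 | p = 7/10), S ~ Binomial(15, 7/10).
Summing C(15,j)·(7/10)^j·(3/10)^{15-j} for j = 0..12 gives 873172285377237/1000000000000000.

873172285377237/1000000000000000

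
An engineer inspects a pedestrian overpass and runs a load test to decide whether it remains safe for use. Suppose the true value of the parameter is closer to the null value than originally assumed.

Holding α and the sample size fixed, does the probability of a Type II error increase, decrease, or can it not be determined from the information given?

It increases.

A smaller departure from H₀ means the test statistic under Ha is distributed closer to where it would be under H₀; rejection becomes less likely.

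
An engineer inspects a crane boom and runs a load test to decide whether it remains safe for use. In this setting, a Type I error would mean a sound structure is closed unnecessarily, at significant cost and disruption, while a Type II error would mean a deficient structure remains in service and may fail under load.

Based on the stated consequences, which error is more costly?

Type II error

The Type II consequence (a deficient structure remains in service and may fail under load) is more severe than the Type I consequence (a sound structure is closed unnecessarily, at significant cost and disruption).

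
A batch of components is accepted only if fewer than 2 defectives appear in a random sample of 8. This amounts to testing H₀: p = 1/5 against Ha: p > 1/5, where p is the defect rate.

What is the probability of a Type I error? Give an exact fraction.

The significance level is the probability, assuming p = 1/5, of seeing 2 or more defectives in 8 draws.
Via the complement, α = 1 − Σ_{j=0}^{1} C(8,j)(1/5)^j(4/5)^{8-j} = 194017/390625.

194017/390625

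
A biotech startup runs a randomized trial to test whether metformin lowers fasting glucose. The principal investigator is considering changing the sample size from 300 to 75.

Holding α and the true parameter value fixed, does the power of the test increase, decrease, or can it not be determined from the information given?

Reducing n widens both sampling distributions, so the test has less ability to distinguish Ha from H₀.
Since power = 1 − β and β increases, power decreases.

It decreases.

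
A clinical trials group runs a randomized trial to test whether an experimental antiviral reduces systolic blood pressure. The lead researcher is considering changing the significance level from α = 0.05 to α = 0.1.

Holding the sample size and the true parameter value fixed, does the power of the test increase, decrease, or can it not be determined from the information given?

Relaxing α lowers the evidence threshold; under Ha, outcomes that previously fell short now trigger rejection.
Since power = 1 − β and β decreases, power increases.

It increases.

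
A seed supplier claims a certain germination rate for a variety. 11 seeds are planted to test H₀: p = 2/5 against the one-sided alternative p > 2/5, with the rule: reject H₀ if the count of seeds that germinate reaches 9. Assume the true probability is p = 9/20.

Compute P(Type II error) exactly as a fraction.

Under the alternative p = 9/20, X ~ Binomial(11, 9/20); β is the probability the test does not reject, P(X < 9).
Adding the binomial probabilities P(X=0)+…+P(X=8) at p = 9/20 gives 8070737386943/8192000000000.

8070737386943/8192000000000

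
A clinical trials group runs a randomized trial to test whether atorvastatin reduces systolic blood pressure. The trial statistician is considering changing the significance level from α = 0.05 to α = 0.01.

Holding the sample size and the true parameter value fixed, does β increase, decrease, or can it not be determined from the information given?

A smaller α moves the rejection region further into the tail. With the alternative true, more outcomes now fall outside the rejection region, so failing to reject becomes more likely.

It increases.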